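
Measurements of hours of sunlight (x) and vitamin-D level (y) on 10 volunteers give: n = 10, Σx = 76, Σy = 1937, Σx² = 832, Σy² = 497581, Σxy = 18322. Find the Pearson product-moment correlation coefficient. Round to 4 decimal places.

0.6453

S_xy = nΣxy − ΣxΣy = 10·18322 − 76·1937 = 183220 − 147212 = 36008
S_xx = nΣx² − (Σx)² = 10·832 − 76² = 8320 − 5776 = 2544
S_yy = nΣy² − (Σy)² = 10·497581 − 1937² = 4975810 − 3751969 = 1223841
r = S_xy / √(S_xx·S_yy) = 36008 / √(2544·1223841) = 36008 / √3113451504 = 36008 / 55798.3109 = 0.6453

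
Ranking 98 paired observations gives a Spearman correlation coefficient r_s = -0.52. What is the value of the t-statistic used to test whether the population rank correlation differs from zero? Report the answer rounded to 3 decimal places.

t = r_s·√(n−2) / √(1−r_s²) with r_s = -0.52, n = 98
  = -0.52·√96 / √(1 − 0.2704)
  = -0.52·9.797959 / 0.854166
  = -5.094939 / 0.854166 = -5.965

-5.965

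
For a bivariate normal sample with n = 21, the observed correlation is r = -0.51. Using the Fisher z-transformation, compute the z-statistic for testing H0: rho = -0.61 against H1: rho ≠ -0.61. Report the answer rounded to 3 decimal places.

0.620

Fisher z: atanh(-0.51) = -0.562730, atanh(-0.61) = -0.708921
z = (z_r − z_0)·√(n−3) = (-0.562730 − (-0.708921))·√18 = 0.146191 · 4.242641 = 0.620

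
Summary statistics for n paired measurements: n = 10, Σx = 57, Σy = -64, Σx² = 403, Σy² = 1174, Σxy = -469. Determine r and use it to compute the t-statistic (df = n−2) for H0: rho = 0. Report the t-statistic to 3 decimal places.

Numerator: nΣxy − (Σx)(Σy) = 10·(-469) − (57)(-64) = -1042
Denominator: √[(nΣx²−(Σx)²)(nΣy²−(Σy)²)]
  nΣx²−(Σx)² = 10·403 − 3249 = 781;  nΣy²−(Σy)² = 10·1174 − 4096 = 7644
  √(781·7644) = √5969964 = 2443.3510
r = -1042 / 2443.3510 = -0.4265
t = r·√(n−2)/√(1−r²) = -0.4265·√8 / √(1−0.181902) = -1.206324 / 0.904488 = -1.334

-1.334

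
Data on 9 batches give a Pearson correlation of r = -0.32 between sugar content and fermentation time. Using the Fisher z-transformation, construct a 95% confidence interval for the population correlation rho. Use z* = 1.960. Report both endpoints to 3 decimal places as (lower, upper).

z_r = atanh(-0.32) = -0.331647;  SE = 1/√(n−3) = 1/√6 = 0.408248
z-limits: -0.331647 ± 1.960·0.408248 = -0.331647 ± 0.800166 = [-1.131813, 0.468519]
ρ-limits: (tanh -1.131813, tanh 0.468519) = (-0.812, 0.437)

(-0.812, 0.437)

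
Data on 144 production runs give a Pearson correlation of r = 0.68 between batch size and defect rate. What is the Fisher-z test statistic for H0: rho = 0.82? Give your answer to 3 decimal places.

-3.891

Fisher z: atanh(0.68) = 0.829114, atanh(0.82) = 1.156817
z = (z_r − z_0)·√(n−3) = (0.829114 − 1.156817)·√141 = -0.327703 · 11.874342 = -3.891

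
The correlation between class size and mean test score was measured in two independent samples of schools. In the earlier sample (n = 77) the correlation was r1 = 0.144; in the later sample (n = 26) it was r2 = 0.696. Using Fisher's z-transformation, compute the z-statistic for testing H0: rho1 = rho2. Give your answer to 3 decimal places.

Fisher z-transforms: z1 = atanh(0.144) = 0.145008, z2 = atanh(0.696) = 0.859500; difference d = -0.714492
Var(d) = 1/74 + 1/23 = 0.0135135 + 0.0434783 = 0.0569918
z = d/√Var(d) = -0.714492 / √0.0569918 = -0.714492 / 0.238730 = -2.993

-2.993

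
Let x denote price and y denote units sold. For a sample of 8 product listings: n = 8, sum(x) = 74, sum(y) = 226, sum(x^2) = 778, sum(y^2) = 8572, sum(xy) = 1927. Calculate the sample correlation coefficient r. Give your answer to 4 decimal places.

-0.3615

Numerator: nΣxy − (Σx)(Σy) = 8·1927 − (74)(226) = -1308
Denominator: √[(nΣx²−(Σx)²)(nΣy²−(Σy)²)]
  nΣx²−(Σx)² = 8·778 − 5476 = 748;  nΣy²−(Σy)² = 8·8572 − 51076 = 17500
  √(748·17500) = √13090000 = 3618.0105
r = -1308 / 3618.0105 = -0.3615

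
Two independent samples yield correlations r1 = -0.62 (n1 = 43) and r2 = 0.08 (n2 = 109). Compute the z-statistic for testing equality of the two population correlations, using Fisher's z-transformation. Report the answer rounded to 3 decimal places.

Fisher z-transforms: z1 = atanh(-0.62) = -0.725005, z2 = atanh(0.08) = 0.080171; difference d = -0.805176
Var(d) = 1/40 + 1/106 = 0.0250000 + 0.0094340 = 0.0344340
z = d/√Var(d) = -0.805176 / √0.0344340 = -0.805176 / 0.185564 = -4.339

-4.339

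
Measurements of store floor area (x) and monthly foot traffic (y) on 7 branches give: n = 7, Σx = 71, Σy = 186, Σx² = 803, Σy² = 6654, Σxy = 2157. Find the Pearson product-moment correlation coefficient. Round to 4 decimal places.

Numerator: nΣxy − (Σx)(Σy) = 7·2157 − (71)(186) = 1893
Denominator: √[(nΣx²−(Σx)²)(nΣy²−(Σy)²)]
  nΣx²−(Σx)² = 7·803 − 5041 = 580;  nΣy²−(Σy)² = 7·6654 − 34596 = 11982
  √(580·11982) = √6949560 = 2636.2018
r = 1893 / 2636.2018 = 0.7181

0.7181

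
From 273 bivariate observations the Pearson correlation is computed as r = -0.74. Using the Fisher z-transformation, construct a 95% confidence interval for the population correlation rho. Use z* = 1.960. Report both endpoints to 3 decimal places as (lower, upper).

z_r = atanh(-0.74) = -0.950479;  SE = 1/√(n−3) = 1/√270 = 0.060858
z-limits: -0.950479 ± 1.960·0.060858 = -0.950479 ± 0.119282 = [-1.069761, -0.831197]
ρ-limits: (tanh -1.069761, tanh -0.831197) = (-0.789, -0.681)

(-0.789, -0.681)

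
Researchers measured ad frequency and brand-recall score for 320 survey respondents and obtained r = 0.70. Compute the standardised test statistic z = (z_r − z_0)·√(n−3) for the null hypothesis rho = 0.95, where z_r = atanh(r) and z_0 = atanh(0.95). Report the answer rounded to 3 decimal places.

z_r = atanh(0.70) = 0.867301,  z_0 = atanh(0.95) = 1.831781
SE = 1/√(n−3) = 1/√317 = 0.056166
z = (z_r − z_0)/SE = (0.867301 − 1.831781) / 0.056166 = -0.964480 / 0.056166 = -17.172

-17.172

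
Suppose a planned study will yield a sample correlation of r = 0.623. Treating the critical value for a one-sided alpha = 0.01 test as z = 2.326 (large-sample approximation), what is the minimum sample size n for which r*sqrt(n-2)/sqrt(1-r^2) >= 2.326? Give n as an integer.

11

r√(n−2)/√(1−r²) ≥ 2.326  ⇔  n−2 ≥ (2.326)²·(1−r²)/r²
(1−r²)/r² = (1−0.388129)/0.388129 = 1.5765
n ≥ 2 + 5.410276·1.5765 = 2 + 8.5293 = 10.5293
⌈10.5293⌉ = 11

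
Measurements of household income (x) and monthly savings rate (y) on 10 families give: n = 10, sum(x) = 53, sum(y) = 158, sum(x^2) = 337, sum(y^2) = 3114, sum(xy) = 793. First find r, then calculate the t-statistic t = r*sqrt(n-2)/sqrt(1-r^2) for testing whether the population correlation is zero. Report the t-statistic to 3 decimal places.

S_xy = nΣxy − ΣxΣy = 10·793 − 53·158 = 7930 − 8374 = -444
S_xx = nΣx² − (Σx)² = 10·337 − 53² = 3370 − 2809 = 561
S_yy = nΣy² − (Σy)² = 10·3114 − 158² = 31140 − 24964 = 6176
r = S_xy / √(S_xx·S_yy) = -444 / √(561·6176) = -444 / √3464736 = -444 / 1861.3801 = -0.2385
t = r·√(n−2)/√(1−r²) = -0.2385·√8 / √(1−0.056882) = -0.674580 / 0.971143 = -0.695

-0.695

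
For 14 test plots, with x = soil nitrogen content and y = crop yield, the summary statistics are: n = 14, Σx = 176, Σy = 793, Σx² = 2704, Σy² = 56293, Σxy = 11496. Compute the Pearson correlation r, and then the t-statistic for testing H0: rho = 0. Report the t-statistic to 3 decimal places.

Numerator: nΣxy − (Σx)(Σy) = 14·11496 − (176)(793) = 21376
Denominator: √[(nΣx²−(Σx)²)(nΣy²−(Σy)²)]
  nΣx²−(Σx)² = 14·2704 − 30976 = 6880;  nΣy²−(Σy)² = 14·56293 − 628849 = 159253
  √(6880·159253) = √1095660640 = 33100.7649
r = 21376 / 33100.7649 = 0.6458
t = r·√(n−2)/√(1−r²) = 0.6458·√12 / √(1−0.417058) = 2.237117 / 0.763506 = 2.930

2.930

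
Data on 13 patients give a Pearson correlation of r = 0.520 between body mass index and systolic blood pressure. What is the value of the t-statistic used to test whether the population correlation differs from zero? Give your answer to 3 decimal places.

1 − r² = 1 − 0.270400 = 0.729600;  √(1−r²) = 0.854166
√(n−2) = √11 = 3.316625
t = r·√(n−2)/√(1−r²) = 0.520 · 3.316625 / 0.854166 = 2.019

2.019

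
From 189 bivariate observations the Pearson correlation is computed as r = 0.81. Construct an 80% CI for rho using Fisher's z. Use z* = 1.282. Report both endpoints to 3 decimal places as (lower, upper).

Fisher z: z_r = atanh(r) = ½·ln((1+0.81)/(1−0.81)) = 1.127029
SE(z) = 1/√(n−3) = 1/√186 = 0.073324
80% ⇒ z* = 1.282; margin = 1.282·0.073324 = 0.094001
CI on z-scale: (1.033028, 1.221030)
Back-transform: tanh(1.033028) = 0.775120, tanh(1.221030) = 0.839958

(0.775, 0.840)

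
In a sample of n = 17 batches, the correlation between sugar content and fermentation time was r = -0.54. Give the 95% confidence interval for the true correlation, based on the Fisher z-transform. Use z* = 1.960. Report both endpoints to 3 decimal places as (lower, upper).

z_r = atanh(-0.54) = -0.604156;  SE = 1/√(n−3) = 1/√14 = 0.267261
z-limits: -0.604156 ± 1.960·0.267261 = -0.604156 ± 0.523832 = [-1.127988, -0.080324]
ρ-limits: (tanh -1.127988, tanh -0.080324) = (-0.810, -0.080)

(-0.810, -0.080)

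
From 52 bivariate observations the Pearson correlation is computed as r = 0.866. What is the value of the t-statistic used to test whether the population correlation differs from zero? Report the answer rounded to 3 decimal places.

1 − r² = 1 − 0.749956 = 0.250044;  √(1−r²) = 0.500044
√(n−2) = √50 = 7.071068
t = r·√(n−2)/√(1−r²) = 0.866 · 7.071068 / 0.500044 = 12.246

12.246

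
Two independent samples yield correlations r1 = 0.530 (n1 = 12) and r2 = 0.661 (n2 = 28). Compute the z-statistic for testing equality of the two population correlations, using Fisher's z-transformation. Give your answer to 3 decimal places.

Fisher z-transforms: z1 = atanh(0.530) = 0.590145, z2 = atanh(0.661) = 0.794588; difference d = -0.204443
Var(d) = 1/9 + 1/25 = 0.1111111 + 0.0400000 = 0.1511111
z = d/√Var(d) = -0.204443 / √0.1511111 = -0.204443 / 0.388730 = -0.526

-0.526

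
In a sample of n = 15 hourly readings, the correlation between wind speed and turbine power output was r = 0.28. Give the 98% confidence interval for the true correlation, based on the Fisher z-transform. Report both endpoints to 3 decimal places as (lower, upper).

(-0.366, 0.744)

Fisher z: z_r = atanh(r) = ½·ln((1+0.28)/(1−0.28)) = 0.287682
SE(z) = 1/√(n−3) = 1/√12 = 0.288675
98% ⇒ z* = 2.326; margin = 2.326·0.288675 = 0.671458
CI on z-scale: (-0.383776, 0.959140)
Back-transform: tanh(-0.383776) = -0.365982, tanh(0.959140) = 0.743893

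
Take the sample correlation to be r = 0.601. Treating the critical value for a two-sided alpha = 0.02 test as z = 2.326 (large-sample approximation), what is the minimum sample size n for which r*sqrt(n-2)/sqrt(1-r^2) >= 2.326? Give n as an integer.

r√(n−2)/√(1−r²) ≥ 2.326  ⇔  n−2 ≥ (2.326)²·(1−r²)/r²
(1−r²)/r² = (1−0.361201)/0.361201 = 1.7685
n ≥ 2 + 5.410276·1.7685 = 2 + 9.5681 = 11.5681
⌈11.5681⌉ = 12

12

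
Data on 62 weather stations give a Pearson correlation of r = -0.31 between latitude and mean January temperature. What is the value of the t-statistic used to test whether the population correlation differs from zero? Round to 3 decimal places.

-2.526

t = r·√(n−2) / √(1−r²) with r = -0.31, n = 62
  = -0.31·√60 / √(1 − 0.0961)
  = -0.31·7.745967 / 0.950737
  = -2.401250 / 0.950737 = -2.526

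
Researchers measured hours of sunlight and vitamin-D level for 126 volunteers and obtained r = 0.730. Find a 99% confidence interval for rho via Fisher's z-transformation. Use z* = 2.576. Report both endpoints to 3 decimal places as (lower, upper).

Fisher z: z_r = atanh(r) = ½·ln((1+0.730)/(1−0.730)) = 0.928727
SE(z) = 1/√(n−3) = 1/√123 = 0.090167
99% ⇒ z* = 2.576; margin = 2.576·0.090167 = 0.232270
CI on z-scale: (0.696457, 1.160997)
Back-transform: tanh(0.696457) = 0.602114, tanh(1.160997) = 0.821365

(0.602, 0.821)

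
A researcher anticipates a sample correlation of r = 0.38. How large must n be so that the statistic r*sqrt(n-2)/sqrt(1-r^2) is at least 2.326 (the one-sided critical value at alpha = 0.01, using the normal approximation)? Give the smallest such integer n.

35

r√(n−2)/√(1−r²) ≥ 2.326  ⇔  n−2 ≥ (2.326)²·(1−r²)/r²
(1−r²)/r² = (1−0.1444)/0.1444 = 5.9252
n ≥ 2 + 5.410276·5.9252 = 2 + 32.0570 = 34.0570
⌈34.0570⌉ = 35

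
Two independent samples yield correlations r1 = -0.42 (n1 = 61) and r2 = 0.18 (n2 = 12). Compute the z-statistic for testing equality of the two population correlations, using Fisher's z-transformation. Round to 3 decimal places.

Fisher z-transforms: z1 = atanh(-0.42) = -0.447692, z2 = atanh(0.18) = 0.181983; difference d = -0.629675
Var(d) = 1/58 + 1/9 = 0.0172414 + 0.1111111 = 0.1283525
z = d/√Var(d) = -0.629675 / √0.1283525 = -0.629675 / 0.358263 = -1.758

-1.758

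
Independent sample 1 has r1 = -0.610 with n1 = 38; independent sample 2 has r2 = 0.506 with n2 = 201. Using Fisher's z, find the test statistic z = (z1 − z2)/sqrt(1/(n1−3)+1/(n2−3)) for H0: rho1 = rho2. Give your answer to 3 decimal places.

-6.906

z1 = atanh(-0.610) = -0.708921,  z2 = atanh(0.506) = 0.557338
SE = √(1/(n1−3) + 1/(n2−3)) = √(1/35 + 1/198) = √(0.0285714 + 0.0050505) = √0.0336219 = 0.183363
z = (z1 − z2)/SE = (-0.708921 − 0.557338) / 0.183363 = -1.266259 / 0.183363 = -6.906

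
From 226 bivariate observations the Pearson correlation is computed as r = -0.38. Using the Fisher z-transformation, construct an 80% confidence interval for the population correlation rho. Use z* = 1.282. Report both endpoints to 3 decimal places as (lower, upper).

Fisher z: z_r = atanh(r) = ½·ln((1+(-0.38))/(1−(-0.38))) = -0.400060
SE(z) = 1/√(n−3) = 1/√223 = 0.066965
80% ⇒ z* = 1.282; margin = 1.282·0.066965 = 0.085849
CI on z-scale: (-0.485909, -0.314211)
Back-transform: tanh(-0.485909) = -0.450963, tanh(-0.314211) = -0.304263

(-0.451, -0.304)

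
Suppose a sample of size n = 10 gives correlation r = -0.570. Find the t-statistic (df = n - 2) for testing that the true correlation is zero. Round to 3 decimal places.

t = r·√(n−2) / √(1−r²) with r = -0.570, n = 10
  = -0.570·√8 / √(1 − 0.324900)
  = -0.570·2.828427 / 0.821645
  = -1.612203 / 0.821645 = -1.962

-1.962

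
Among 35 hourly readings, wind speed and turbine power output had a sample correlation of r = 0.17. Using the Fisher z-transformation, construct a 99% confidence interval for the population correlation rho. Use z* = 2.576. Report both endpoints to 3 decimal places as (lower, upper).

(-0.276, 0.556)

z_r = atanh(0.17) = 0.171667;  SE = 1/√(n−3) = 1/√32 = 0.176777
z-limits: 0.171667 ± 2.576·0.176777 = 0.171667 ± 0.455378 = [-0.283711, 0.627045]
ρ-limits: (tanh -0.283711, tanh 0.627045) = (-0.276, 0.556)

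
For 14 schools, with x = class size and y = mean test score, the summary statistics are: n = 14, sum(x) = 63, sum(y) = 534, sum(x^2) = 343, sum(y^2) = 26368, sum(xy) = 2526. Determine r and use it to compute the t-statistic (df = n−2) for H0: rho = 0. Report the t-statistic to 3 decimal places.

Numerator: nΣxy − (Σx)(Σy) = 14·2526 − (63)(534) = 1722
Denominator: √[(nΣx²−(Σx)²)(nΣy²−(Σy)²)]
  nΣx²−(Σx)² = 14·343 − 3969 = 833;  nΣy²−(Σy)² = 14·26368 − 285156 = 83996
  √(833·83996) = √69968668 = 8364.7276
r = 1722 / 8364.7276 = 0.2059
t = r·√(n−2)/√(1−r²) = 0.2059·√12 / √(1−0.042395) = 0.713259 / 0.978573 = 0.729

0.729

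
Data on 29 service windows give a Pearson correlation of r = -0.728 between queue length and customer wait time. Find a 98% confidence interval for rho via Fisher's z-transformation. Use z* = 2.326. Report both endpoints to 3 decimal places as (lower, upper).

(-0.881, -0.437)

z_r = atanh(-0.728) = -0.924459;  SE = 1/√(n−3) = 1/√26 = 0.196116
z-limits: -0.924459 ± 2.326·0.196116 = -0.924459 ± 0.456166 = [-1.380625, -0.468293]
ρ-limits: (tanh -1.380625, tanh -0.468293) = (-0.881, -0.437)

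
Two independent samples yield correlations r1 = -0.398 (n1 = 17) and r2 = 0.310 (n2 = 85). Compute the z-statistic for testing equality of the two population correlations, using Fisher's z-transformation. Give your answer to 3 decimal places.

-2.565

Fisher z-transforms: z1 = atanh(-0.398) = -0.421270, z2 = atanh(0.310) = 0.320545; difference d = -0.741815
Var(d) = 1/14 + 1/82 = 0.0714286 + 0.0121951 = 0.0836237
z = d/√Var(d) = -0.741815 / √0.0836237 = -0.741815 / 0.289178 = -2.565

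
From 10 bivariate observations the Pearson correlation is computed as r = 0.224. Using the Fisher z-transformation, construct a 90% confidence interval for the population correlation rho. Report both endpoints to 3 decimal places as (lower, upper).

z_r = atanh(0.224) = 0.227863;  SE = 1/√(n−3) = 1/√7 = 0.377964
z-limits: 0.227863 ± 1.645·0.377964 = 0.227863 ± 0.621751 = [-0.393888, 0.849614]
ρ-limits: (tanh -0.393888, tanh 0.849614) = (-0.375, 0.691)

(-0.375, 0.691)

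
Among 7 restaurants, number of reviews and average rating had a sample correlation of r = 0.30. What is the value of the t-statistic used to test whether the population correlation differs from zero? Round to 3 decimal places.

1 − r² = 1 − 0.0900 = 0.9100;  √(1−r²) = 0.953939
√(n−2) = √5 = 2.236068
t = r·√(n−2)/√(1−r²) = 0.30 · 2.236068 / 0.953939 = 0.703

0.703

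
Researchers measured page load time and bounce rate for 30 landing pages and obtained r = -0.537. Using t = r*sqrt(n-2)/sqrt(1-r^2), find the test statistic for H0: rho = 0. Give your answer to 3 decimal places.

-3.368

t = r·√(n−2) / √(1−r²) with r = -0.537, n = 30
  = -0.537·√28 / √(1 − 0.288369)
  = -0.537·5.291503 / 0.843582
  = -2.841537 / 0.843582 = -3.368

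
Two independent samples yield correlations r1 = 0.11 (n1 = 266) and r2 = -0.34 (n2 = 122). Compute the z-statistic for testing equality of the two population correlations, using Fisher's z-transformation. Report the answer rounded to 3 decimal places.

4.205

Fisher z-transforms: z1 = atanh(0.11) = 0.110447, z2 = atanh(-0.34) = -0.354093; difference d = 0.464540
Var(d) = 1/263 + 1/119 = 0.0038023 + 0.0084034 = 0.0122057
z = d/√Var(d) = 0.464540 / √0.0122057 = 0.464540 / 0.110479 = 4.205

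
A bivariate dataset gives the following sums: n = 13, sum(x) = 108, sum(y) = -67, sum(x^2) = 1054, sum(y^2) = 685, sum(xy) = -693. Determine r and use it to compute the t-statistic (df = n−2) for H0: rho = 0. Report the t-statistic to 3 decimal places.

S_xy = nΣxy − ΣxΣy = 13·(-693) − 108·(-67) = -9009 − (-7236) = -1773
S_xx = nΣx² − (Σx)² = 13·1054 − 108² = 13702 − 11664 = 2038
S_yy = nΣy² − (Σy)² = 13·685 − (-67)² = 8905 − 4489 = 4416
r = S_xy / √(S_xx·S_yy) = -1773 / √(2038·4416) = -1773 / √8999808 = -1773 / 2999.9680 = -0.5910
t = r·√(n−2)/√(1−r²) = -0.5910·√11 / √(1−0.349281) = -1.960125 / 0.806672 = -2.430

-2.430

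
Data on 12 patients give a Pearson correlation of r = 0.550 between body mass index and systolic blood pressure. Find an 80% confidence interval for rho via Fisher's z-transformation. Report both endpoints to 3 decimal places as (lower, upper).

(0.189, 0.780)

z_r = atanh(0.550) = 0.618381;  SE = 1/√(n−3) = 1/√9 = 0.333333
z-limits: 0.618381 ± 1.282·0.333333 = 0.618381 ± 0.427333 = [0.191048, 1.045714]
ρ-limits: (tanh 0.191048, tanh 1.045714) = (0.189, 0.780)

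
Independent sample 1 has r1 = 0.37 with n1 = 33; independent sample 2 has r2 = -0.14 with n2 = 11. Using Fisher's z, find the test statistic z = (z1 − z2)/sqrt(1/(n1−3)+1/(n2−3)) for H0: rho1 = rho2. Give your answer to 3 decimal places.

z1 = atanh(0.37) = 0.388423,  z2 = atanh(-0.14) = -0.140926
SE = √(1/(n1−3) + 1/(n2−3)) = √(1/30 + 1/8) = √(0.0333333 + 0.1250000) = √0.1583333 = 0.397911
z = (z1 − z2)/SE = (0.388423 − (-0.140926)) / 0.397911 = 0.529349 / 0.397911 = 1.330

1.330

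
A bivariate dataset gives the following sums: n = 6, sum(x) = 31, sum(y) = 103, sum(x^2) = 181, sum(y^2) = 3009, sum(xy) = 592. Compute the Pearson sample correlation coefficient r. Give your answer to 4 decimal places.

0.3721

S_xy = nΣxy − ΣxΣy = 6·592 − 31·103 = 3552 − 3193 = 359
S_xx = nΣx² − (Σx)² = 6·181 − 31² = 1086 − 961 = 125
S_yy = nΣy² − (Σy)² = 6·3009 − 103² = 18054 − 10609 = 7445
r = S_xy / √(S_xx·S_yy) = 359 / √(125·7445) = 359 / √930625 = 359 / 964.6891 = 0.3721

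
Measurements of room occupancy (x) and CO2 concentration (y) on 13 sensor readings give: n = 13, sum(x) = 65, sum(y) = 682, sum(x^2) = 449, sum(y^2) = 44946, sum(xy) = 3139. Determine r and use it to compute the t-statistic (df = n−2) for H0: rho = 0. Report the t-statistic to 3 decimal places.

-0.872

S_xy = nΣxy − ΣxΣy = 13·3139 − 65·682 = 40807 − 44330 = -3523
S_xx = nΣx² − (Σx)² = 13·449 − 65² = 5837 − 4225 = 1612
S_yy = nΣy² − (Σy)² = 13·44946 − 682² = 584298 − 465124 = 119174
r = S_xy / √(S_xx·S_yy) = -3523 / √(1612·119174) = -3523 / √192108488 = -3523 / 13860.3206 = -0.2542
t = r·√(n−2)/√(1−r²) = -0.2542·√11 / √(1−0.064618) = -0.843086 / 0.967151 = -0.872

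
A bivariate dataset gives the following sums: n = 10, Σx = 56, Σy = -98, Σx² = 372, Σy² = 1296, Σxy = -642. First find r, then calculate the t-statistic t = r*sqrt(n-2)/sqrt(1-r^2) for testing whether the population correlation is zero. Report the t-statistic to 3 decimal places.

Numerator: nΣxy − (Σx)(Σy) = 10·(-642) − (56)(-98) = -932
Denominator: √[(nΣx²−(Σx)²)(nΣy²−(Σy)²)]
  nΣx²−(Σx)² = 10·372 − 3136 = 584;  nΣy²−(Σy)² = 10·1296 − 9604 = 3356
  √(584·3356) = √1959904 = 1399.9657
r = -932 / 1399.9657 = -0.6657
t = r·√(n−2)/√(1−r²) = -0.6657·√8 / √(1−0.443156) = -1.882884 / 0.746220 = -2.523

-2.523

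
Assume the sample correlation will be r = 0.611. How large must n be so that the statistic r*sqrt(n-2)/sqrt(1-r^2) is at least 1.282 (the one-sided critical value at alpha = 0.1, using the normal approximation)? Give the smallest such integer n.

5

r√(n−2)/√(1−r²) ≥ 1.282  ⇔  n−2 ≥ (1.282)²·(1−r²)/r²
(1−r²)/r² = (1−0.373321)/0.373321 = 1.6787
n ≥ 2 + 1.643524·1.6787 = 2 + 2.7590 = 4.7590
⌈4.7590⌉ = 5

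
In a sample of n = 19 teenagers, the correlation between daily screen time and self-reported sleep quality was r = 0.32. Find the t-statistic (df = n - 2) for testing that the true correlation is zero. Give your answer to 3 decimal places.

t = r·√(n−2) / √(1−r²) with r = 0.32, n = 19
  = 0.32·√17 / √(1 − 0.1024)
  = 0.32·4.123106 / 0.947418
  = 1.319394 / 0.947418 = 1.393

1.393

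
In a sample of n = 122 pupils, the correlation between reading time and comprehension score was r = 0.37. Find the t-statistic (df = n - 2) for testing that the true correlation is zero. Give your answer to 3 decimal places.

1 − r² = 1 − 0.1369 = 0.8631;  √(1−r²) = 0.929032
√(n−2) = √120 = 10.954451
t = r·√(n−2)/√(1−r²) = 0.37 · 10.954451 / 0.929032 = 4.363

4.363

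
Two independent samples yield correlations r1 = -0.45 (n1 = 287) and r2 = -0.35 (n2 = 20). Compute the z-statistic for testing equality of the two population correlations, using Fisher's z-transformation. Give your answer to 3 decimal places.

z1 = atanh(-0.45) = -0.484700,  z2 = atanh(-0.35) = -0.365444
SE = √(1/(n1−3) + 1/(n2−3)) = √(1/284 + 1/17) = √(0.0035211 + 0.0588235) = √0.0623446 = 0.249689
z = (z1 − z2)/SE = (-0.484700 − (-0.365444)) / 0.249689 = -0.119256 / 0.249689 = -0.478

-0.478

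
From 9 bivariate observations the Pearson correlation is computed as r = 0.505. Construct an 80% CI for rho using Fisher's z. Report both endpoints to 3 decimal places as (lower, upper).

z_r = atanh(0.505) = 0.555995;  SE = 1/√(n−3) = 1/√6 = 0.408248
z-limits: 0.555995 ± 1.282·0.408248 = 0.555995 ± 0.523374 = [0.032621, 1.079369]
ρ-limits: (tanh 0.032621, tanh 1.079369) = (0.033, 0.793)

(0.033, 0.793)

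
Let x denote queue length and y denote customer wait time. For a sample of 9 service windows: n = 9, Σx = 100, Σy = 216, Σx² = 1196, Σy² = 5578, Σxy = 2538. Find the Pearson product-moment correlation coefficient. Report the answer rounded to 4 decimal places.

S_xy = nΣxy − ΣxΣy = 9·2538 − 100·216 = 22842 − 21600 = 1242
S_xx = nΣx² − (Σx)² = 9·1196 − 100² = 10764 − 10000 = 764
S_yy = nΣy² − (Σy)² = 9·5578 − 216² = 50202 − 46656 = 3546
r = S_xy / √(S_xx·S_yy) = 1242 / √(764·3546) = 1242 / √2709144 = 1242 / 1645.9478 = 0.7546

0.7546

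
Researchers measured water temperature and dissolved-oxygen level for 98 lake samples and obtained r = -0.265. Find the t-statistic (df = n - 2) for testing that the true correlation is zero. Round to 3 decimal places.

t = r·√(n−2) / √(1−r²) with r = -0.265, n = 98
  = -0.265·√96 / √(1 − 0.070225)
  = -0.265·9.797959 / 0.964248
  = -2.596459 / 0.964248 = -2.693

-2.693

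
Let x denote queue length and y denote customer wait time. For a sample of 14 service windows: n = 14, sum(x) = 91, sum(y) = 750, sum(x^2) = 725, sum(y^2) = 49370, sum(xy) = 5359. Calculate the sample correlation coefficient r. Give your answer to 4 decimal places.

0.4369

S_xy = nΣxy − ΣxΣy = 14·5359 − 91·750 = 75026 − 68250 = 6776
S_xx = nΣx² − (Σx)² = 14·725 − 91² = 10150 − 8281 = 1869
S_yy = nΣy² − (Σy)² = 14·49370 − 750² = 691180 − 562500 = 128680
r = S_xy / √(S_xx·S_yy) = 6776 / √(1869·128680) = 6776 / √240502920 = 6776 / 15508.1566 = 0.4369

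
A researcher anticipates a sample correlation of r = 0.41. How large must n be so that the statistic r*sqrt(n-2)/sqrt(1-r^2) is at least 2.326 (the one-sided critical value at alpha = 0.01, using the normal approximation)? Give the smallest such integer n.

29

Need r·√(n−2)/√(1−r²) ≥ 2.326
√(n−2) ≥ 2.326·√(1−0.1681) / 0.41 = 2.326·0.912086 / 0.41 = 5.1744
n−2 ≥ 26.7744  ⇒  n ≥ 28.7744
Smallest integer n = 29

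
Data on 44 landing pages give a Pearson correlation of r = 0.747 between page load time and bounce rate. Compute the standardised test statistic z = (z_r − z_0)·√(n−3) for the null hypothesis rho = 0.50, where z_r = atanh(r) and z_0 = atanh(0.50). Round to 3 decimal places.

z_r = atanh(0.747) = 0.966133,  z_0 = atanh(0.50) = 0.549306
SE = 1/√(n−3) = 1/√41 = 0.156174
z = (z_r − z_0)/SE = (0.966133 − 0.549306) / 0.156174 = 0.416827 / 0.156174 = 2.669

2.669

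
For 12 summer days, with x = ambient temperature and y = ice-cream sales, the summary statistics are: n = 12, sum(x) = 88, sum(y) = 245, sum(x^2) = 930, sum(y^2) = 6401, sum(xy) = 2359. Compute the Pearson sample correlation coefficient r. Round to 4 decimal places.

S_xy = nΣxy − ΣxΣy = 12·2359 − 88·245 = 28308 − 21560 = 6748
S_xx = nΣx² − (Σx)² = 12·930 − 88² = 11160 − 7744 = 3416
S_yy = nΣy² − (Σy)² = 12·6401 − 245² = 76812 − 60025 = 16787
r = S_xy / √(S_xx·S_yy) = 6748 / √(3416·16787) = 6748 / √57344392 = 6748 / 7572.6080 = 0.8911

0.8911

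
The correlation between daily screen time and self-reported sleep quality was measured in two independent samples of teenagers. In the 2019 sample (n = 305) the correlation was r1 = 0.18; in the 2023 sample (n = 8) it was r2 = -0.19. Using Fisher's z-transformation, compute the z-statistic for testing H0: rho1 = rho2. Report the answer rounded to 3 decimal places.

0.830

Fisher z-transforms: z1 = atanh(0.18) = 0.181983, z2 = atanh(-0.19) = -0.192337; difference d = 0.374320
Var(d) = 1/302 + 1/5 = 0.0033113 + 0.2000000 = 0.2033113
z = d/√Var(d) = 0.374320 / √0.2033113 = 0.374320 / 0.450901 = 0.830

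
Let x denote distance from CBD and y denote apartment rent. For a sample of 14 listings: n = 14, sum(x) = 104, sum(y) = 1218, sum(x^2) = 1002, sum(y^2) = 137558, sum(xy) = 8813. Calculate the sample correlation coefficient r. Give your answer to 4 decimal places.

Numerator: nΣxy − (Σx)(Σy) = 14·8813 − (104)(1218) = -3290
Denominator: √[(nΣx²−(Σx)²)(nΣy²−(Σy)²)]
  nΣx²−(Σx)² = 14·1002 − 10816 = 3212;  nΣy²−(Σy)² = 14·137558 − 1483524 = 442288
  √(3212·442288) = √1420629056 = 37691.2331
r = -3290 / 37691.2331 = -0.0873

-0.0873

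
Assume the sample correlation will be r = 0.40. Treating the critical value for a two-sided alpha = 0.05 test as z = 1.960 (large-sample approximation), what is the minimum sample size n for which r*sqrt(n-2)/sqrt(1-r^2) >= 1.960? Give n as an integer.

r√(n−2)/√(1−r²) ≥ 1.960  ⇔  n−2 ≥ (1.960)²·(1−r²)/r²
(1−r²)/r² = (1−0.1600)/0.1600 = 5.2500
n ≥ 2 + 3.8416·5.2500 = 2 + 20.1684 = 22.1684
⌈22.1684⌉ = 23

23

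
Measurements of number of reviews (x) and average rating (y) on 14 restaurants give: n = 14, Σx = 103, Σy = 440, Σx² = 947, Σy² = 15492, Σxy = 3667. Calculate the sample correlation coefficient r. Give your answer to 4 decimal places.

Numerator: nΣxy − (Σx)(Σy) = 14·3667 − (103)(440) = 6018
Denominator: √[(nΣx²−(Σx)²)(nΣy²−(Σy)²)]
  nΣx²−(Σx)² = 14·947 − 10609 = 2649;  nΣy²−(Σy)² = 14·15492 − 193600 = 23288
  √(2649·23288) = √61689912 = 7854.2926
r = 6018 / 7854.2926 = 0.7662

0.7662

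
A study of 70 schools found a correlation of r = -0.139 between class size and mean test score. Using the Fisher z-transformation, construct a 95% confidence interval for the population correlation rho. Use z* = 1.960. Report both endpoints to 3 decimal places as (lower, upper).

Fisher z: z_r = atanh(r) = ½·ln((1+(-0.139))/(1−(-0.139))) = -0.139906
SE(z) = 1/√(n−3) = 1/√67 = 0.122169
95% ⇒ z* = 1.960; margin = 1.960·0.122169 = 0.239451
CI on z-scale: (-0.379357, 0.099545)
Back-transform: tanh(-0.379357) = -0.362149, tanh(0.099545) = 0.099217

(-0.362, 0.099)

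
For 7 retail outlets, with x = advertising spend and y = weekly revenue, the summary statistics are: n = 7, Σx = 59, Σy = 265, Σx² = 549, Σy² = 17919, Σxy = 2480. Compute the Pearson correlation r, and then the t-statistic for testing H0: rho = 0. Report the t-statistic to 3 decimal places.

0.935

S_xy = nΣxy − ΣxΣy = 7·2480 − 59·265 = 17360 − 15635 = 1725
S_xx = nΣx² − (Σx)² = 7·549 − 59² = 3843 − 3481 = 362
S_yy = nΣy² − (Σy)² = 7·17919 − 265² = 125433 − 70225 = 55208
r = S_xy / √(S_xx·S_yy) = 1725 / √(362·55208) = 1725 / √19985296 = 1725 / 4470.4917 = 0.3859
t = r·√(n−2)/√(1−r²) = 0.3859·√5 / √(1−0.148919) = 0.862899 / 0.922541 = 0.935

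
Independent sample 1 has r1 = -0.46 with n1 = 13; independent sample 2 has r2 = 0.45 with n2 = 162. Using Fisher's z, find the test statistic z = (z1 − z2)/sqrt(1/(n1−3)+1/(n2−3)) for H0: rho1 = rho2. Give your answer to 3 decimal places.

z1 = atanh(-0.46) = -0.497311,  z2 = atanh(0.45) = 0.484700
SE = √(1/(n1−3) + 1/(n2−3)) = √(1/10 + 1/159) = √(0.1000000 + 0.0062893) = √0.1062893 = 0.326020
z = (z1 − z2)/SE = (-0.497311 − 0.484700) / 0.326020 = -0.982011 / 0.326020 = -3.012

-3.012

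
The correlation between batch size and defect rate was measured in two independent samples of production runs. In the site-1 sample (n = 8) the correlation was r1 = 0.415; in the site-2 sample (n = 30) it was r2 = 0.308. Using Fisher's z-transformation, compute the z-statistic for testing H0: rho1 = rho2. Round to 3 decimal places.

0.253

z1 = atanh(0.415) = 0.441636,  z2 = atanh(0.308) = 0.318334
SE = √(1/(n1−3) + 1/(n2−3)) = √(1/5 + 1/27) = √(0.2000000 + 0.0370370) = √0.2370370 = 0.486864
z = (z1 − z2)/SE = (0.441636 − 0.318334) / 0.486864 = 0.123302 / 0.486864 = 0.253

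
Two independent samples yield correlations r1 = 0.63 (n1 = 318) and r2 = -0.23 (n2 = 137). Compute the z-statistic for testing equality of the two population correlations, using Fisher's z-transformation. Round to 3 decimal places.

z1 = atanh(0.63) = 0.741416,  z2 = atanh(-0.23) = -0.234189
SE = √(1/(n1−3) + 1/(n2−3)) = √(1/315 + 1/134) = √(0.0031746 + 0.0074627) = √0.0106373 = 0.103137
z = (z1 − z2)/SE = (0.741416 − (-0.234189)) / 0.103137 = 0.975605 / 0.103137 = 9.459

9.459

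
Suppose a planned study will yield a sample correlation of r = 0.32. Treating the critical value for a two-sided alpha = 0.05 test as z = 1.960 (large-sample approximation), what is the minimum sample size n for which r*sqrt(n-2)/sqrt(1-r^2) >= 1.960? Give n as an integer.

36

Need r·√(n−2)/√(1−r²) ≥ 1.960
√(n−2) ≥ 1.960·√(1−0.1024) / 0.32 = 1.960·0.947418 / 0.32 = 5.8029
n−2 ≥ 33.6736  ⇒  n ≥ 35.6736
Smallest integer n = 36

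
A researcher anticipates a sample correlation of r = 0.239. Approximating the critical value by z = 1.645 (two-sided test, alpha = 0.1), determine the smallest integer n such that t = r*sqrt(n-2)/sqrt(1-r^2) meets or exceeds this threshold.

47

r√(n−2)/√(1−r²) ≥ 1.645  ⇔  n−2 ≥ (1.645)²·(1−r²)/r²
(1−r²)/r² = (1−0.057121)/0.057121 = 16.5067
n ≥ 2 + 2.706025·16.5067 = 2 + 44.6675 = 46.6675
⌈46.6675⌉ = 47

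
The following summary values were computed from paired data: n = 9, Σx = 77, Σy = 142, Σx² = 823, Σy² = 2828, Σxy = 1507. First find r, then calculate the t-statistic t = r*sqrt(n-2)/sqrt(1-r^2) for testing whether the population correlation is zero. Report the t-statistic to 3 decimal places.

7.316

Numerator: nΣxy − (Σx)(Σy) = 9·1507 − (77)(142) = 2629
Denominator: √[(nΣx²−(Σx)²)(nΣy²−(Σy)²)]
  nΣx²−(Σx)² = 9·823 − 5929 = 1478;  nΣy²−(Σy)² = 9·2828 − 20164 = 5288
  √(1478·5288) = √7815664 = 2795.6509
r = 2629 / 2795.6509 = 0.9404
t = r·√(n−2)/√(1−r²) = 0.9404·√7 / √(1−0.884352) = 2.488065 / 0.340071 = 7.316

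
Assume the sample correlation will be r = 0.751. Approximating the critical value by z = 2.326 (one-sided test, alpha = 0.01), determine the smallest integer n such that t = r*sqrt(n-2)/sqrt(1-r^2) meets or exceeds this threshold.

Need r·√(n−2)/√(1−r²) ≥ 2.326
√(n−2) ≥ 2.326·√(1−0.564001) / 0.751 = 2.326·0.660302 / 0.751 = 2.0451
n−2 ≥ 4.1824  ⇒  n ≥ 6.1824
Smallest integer n = 7

7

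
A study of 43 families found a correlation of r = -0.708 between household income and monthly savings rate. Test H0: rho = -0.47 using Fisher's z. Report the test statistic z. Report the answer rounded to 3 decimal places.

z_r = atanh(-0.708) = -0.883162,  z_0 = atanh(-0.47) = -0.510070
SE = 1/√(n−3) = 1/√40 = 0.158114
z = (z_r − z_0)/SE = (-0.883162 − (-0.510070)) / 0.158114 = -0.373092 / 0.158114 = -2.360

-2.360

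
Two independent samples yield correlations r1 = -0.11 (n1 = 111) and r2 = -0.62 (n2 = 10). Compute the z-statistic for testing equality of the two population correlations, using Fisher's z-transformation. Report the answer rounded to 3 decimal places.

1.576

z1 = atanh(-0.11) = -0.110447,  z2 = atanh(-0.62) = -0.725005
SE = √(1/(n1−3) + 1/(n2−3)) = √(1/108 + 1/7) = √(0.0092593 + 0.1428571) = √0.1521164 = 0.390021
z = (z1 − z2)/SE = (-0.110447 − (-0.725005)) / 0.390021 = 0.614558 / 0.390021 = 1.576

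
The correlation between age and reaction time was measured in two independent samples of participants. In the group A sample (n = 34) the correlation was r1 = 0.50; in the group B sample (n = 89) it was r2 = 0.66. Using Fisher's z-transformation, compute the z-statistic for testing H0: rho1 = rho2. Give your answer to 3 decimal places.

-1.162

Fisher z-transforms: z1 = atanh(0.50) = 0.549306, z2 = atanh(0.66) = 0.792814; difference d = -0.243508
Var(d) = 1/31 + 1/86 = 0.0322581 + 0.0116279 = 0.0438860
z = d/√Var(d) = -0.243508 / √0.0438860 = -0.243508 / 0.209490 = -1.162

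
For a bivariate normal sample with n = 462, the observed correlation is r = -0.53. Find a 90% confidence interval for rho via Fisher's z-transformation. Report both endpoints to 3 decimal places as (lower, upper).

(-0.583, -0.473)

z_r = atanh(-0.53) = -0.590145;  SE = 1/√(n−3) = 1/√459 = 0.046676
z-limits: -0.590145 ± 1.645·0.046676 = -0.590145 ± 0.076782 = [-0.666927, -0.513363]
ρ-limits: (tanh -0.666927, tanh -0.513363) = (-0.583, -0.473)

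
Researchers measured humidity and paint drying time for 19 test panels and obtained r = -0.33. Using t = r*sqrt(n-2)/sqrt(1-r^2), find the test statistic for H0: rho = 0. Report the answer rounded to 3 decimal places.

-1.441

t = r·√(n−2) / √(1−r²) with r = -0.33, n = 19
  = -0.33·√17 / √(1 − 0.1089)
  = -0.33·4.123106 / 0.943981
  = -1.360625 / 0.943981 = -1.441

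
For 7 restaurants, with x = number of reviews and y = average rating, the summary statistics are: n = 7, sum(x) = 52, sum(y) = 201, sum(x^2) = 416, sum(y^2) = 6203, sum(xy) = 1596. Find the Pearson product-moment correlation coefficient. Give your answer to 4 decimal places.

0.9084

S_xy = nΣxy − ΣxΣy = 7·1596 − 52·201 = 11172 − 10452 = 720
S_xx = nΣx² − (Σx)² = 7·416 − 52² = 2912 − 2704 = 208
S_yy = nΣy² − (Σy)² = 7·6203 − 201² = 43421 − 40401 = 3020
r = S_xy / √(S_xx·S_yy) = 720 / √(208·3020) = 720 / √628160 = 720 / 792.5655 = 0.9084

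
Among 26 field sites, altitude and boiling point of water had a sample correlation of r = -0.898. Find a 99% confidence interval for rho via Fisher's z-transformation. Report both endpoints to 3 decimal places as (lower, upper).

(-0.964, -0.728)

Fisher z: z_r = atanh(r) = ½·ln((1+(-0.898))/(1−(-0.898))) = -1.461792
SE(z) = 1/√(n−3) = 1/√23 = 0.208514
99% ⇒ z* = 2.576; margin = 2.576·0.208514 = 0.537132
CI on z-scale: (-1.998924, -0.924660)
Back-transform: tanh(-1.998924) = -0.963951, tanh(-0.924660) = -0.728094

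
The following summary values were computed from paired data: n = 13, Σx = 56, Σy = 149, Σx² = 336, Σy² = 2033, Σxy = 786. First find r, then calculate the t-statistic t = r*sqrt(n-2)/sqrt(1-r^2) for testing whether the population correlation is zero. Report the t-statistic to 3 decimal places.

S_xy = nΣxy − ΣxΣy = 13·786 − 56·149 = 10218 − 8344 = 1874
S_xx = nΣx² − (Σx)² = 13·336 − 56² = 4368 − 3136 = 1232
S_yy = nΣy² − (Σy)² = 13·2033 − 149² = 26429 − 22201 = 4228
r = S_xy / √(S_xx·S_yy) = 1874 / √(1232·4228) = 1874 / √5208896 = 1874 / 2282.3006 = 0.8211
t = r·√(n−2)/√(1−r²) = 0.8211·√11 / √(1−0.674205) = 2.723281 / 0.570785 = 4.771

4.771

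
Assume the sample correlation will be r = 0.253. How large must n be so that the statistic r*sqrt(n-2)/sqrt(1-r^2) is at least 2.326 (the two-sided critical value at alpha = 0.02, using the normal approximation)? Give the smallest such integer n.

Need r·√(n−2)/√(1−r²) ≥ 2.326
√(n−2) ≥ 2.326·√(1−0.064009) / 0.253 = 2.326·0.967466 / 0.253 = 8.8946
n−2 ≥ 79.1139  ⇒  n ≥ 81.1139
Smallest integer n = 82

82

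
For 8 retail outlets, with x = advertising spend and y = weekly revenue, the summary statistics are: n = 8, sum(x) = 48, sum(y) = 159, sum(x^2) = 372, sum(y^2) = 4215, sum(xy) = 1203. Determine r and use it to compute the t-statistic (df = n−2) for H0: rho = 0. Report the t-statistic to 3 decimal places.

3.739

Numerator: nΣxy − (Σx)(Σy) = 8·1203 − (48)(159) = 1992
Denominator: √[(nΣx²−(Σx)²)(nΣy²−(Σy)²)]
  nΣx²−(Σx)² = 8·372 − 2304 = 672;  nΣy²−(Σy)² = 8·4215 − 25281 = 8439
  √(672·8439) = √5671008 = 2381.3878
r = 1992 / 2381.3878 = 0.8365
t = r·√(n−2)/√(1−r²) = 0.8365·√6 / √(1−0.699732) = 2.048998 / 0.547967 = 3.739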